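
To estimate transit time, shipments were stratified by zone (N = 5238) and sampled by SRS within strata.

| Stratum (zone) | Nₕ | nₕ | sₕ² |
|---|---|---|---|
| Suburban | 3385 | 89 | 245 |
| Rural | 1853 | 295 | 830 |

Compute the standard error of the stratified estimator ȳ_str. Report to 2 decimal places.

1.19

Var(ȳ_str) = Σₕ Wₕ²(1 − fₕ)sₕ²/nₕ with Wₕ = Nₕ/N, N = 5238.
Suburban: Wₕ = 0.64623902; term = 0.64623902²·(1 − 0.02629247)·245/89 = 1.1194146.
Rural: Wₕ = 0.35376098; term = 0.35376098²·(1 − 0.15920130)·830/295 = 0.29605197.
Sum = 1.4154666.
SE = √(1.4154666) = 1.19.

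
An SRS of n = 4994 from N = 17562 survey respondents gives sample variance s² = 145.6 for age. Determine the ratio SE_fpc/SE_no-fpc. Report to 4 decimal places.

0.8460

f = n/N = 4994/17562 = 0.28436397.
SE_no-fpc = √(s²/n) = 0.17074831; SE_fpc = √((1−f)s²/n) = 0.144445.
Ratio = √(1−f) = 0.84595274.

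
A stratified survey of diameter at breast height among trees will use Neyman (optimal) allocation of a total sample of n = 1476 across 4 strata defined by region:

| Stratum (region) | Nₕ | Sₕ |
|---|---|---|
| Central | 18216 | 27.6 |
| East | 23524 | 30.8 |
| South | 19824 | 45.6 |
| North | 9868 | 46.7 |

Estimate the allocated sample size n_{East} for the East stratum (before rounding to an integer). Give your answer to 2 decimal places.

412.57

Neyman allocation: nₕ = n·NₕSₕ / Σⱼ NⱼSⱼ.
Σ NⱼSⱼ = 18216·27.6 + 23524·30.8 + 19824·45.6 + 9868·46.7 = 2.5921108 × 10^6.
n_{East} = 1476·23524·30.8 / (2.5921108 × 10^6) = 412.57.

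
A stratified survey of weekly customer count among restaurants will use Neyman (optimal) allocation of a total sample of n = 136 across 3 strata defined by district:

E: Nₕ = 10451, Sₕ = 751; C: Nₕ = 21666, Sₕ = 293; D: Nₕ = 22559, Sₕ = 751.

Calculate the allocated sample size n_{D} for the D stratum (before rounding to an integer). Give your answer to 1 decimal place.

Neyman allocation: nₕ = n·NₕSₕ / Σⱼ NⱼSⱼ.
Σ NⱼSⱼ = 10451·751 + 21666·293 + 22559·751 = 3.1138648 × 10^7.
n_{D} = 136·22559·751 / (3.1138648 × 10^7) = 74.0.

74.0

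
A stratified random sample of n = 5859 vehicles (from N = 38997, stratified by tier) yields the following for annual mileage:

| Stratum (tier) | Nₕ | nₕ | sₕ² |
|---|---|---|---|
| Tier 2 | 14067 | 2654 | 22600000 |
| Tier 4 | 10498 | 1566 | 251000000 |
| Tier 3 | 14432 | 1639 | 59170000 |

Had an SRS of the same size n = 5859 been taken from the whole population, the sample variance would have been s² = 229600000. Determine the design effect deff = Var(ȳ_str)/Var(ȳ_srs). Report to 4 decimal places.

0.4554

Var(ȳ_str) = Σ Wₕ²(1−fₕ)sₕ²/nₕ with Wₕ = Nₕ/38997:
  Tier 2: (14067/38997)²·(1−2654/14067)·22600000/2654 = 898.97254
  Tier 4: (10498/38997)²·(1−1566/10498)·251000000/1566 = 9882.6826
  Tier 3: (14432/38997)²·(1−1639/14432)·59170000/1639 = 4382.8755
  → Var(ȳ_str) = 15164.531.
Var(ȳ_srs) = (1 − 5859/38997)·229600000/5859 = 33299.942.
deff = 15164.531 / 33299.942 = 0.4554.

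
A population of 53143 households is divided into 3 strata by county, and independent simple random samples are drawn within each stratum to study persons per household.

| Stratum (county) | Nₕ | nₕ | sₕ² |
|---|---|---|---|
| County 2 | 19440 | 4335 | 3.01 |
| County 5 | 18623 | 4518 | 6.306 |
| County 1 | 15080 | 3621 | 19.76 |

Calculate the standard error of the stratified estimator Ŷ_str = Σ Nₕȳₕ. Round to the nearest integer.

Var(Ŷ_str) = Σₕ Nₕ²(1 − fₕ)sₕ²/nₕ.
County 2: 19440²·(1 − 4335/19440)·3.01/4335 = 203889.28.
County 5: 18623²·(1 − 4518/18623)·6.306/4518 = 366632.09.
County 1: 15080²·(1 − 3621/15080)·19.76/3621 = 942988.67.
Sum = 1.51351 × 10^6.
SE = √(1.51351 × 10^6) = 1230.

1230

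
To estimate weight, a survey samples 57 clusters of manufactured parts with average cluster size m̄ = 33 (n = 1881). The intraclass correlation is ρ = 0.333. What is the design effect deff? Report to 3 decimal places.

deff = 1 + (33 − 1)·0.333 = 1 + 10.656 = 11.656.

11.656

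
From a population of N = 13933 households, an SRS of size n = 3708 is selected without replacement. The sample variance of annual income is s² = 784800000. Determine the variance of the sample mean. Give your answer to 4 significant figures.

155300

Under SRS without replacement, Var(ȳ) = (1 − f)·s²/n with f = n/N = 3708/13933 = 0.26613077.
Var(ȳ) = (1 − 0.26613077)·784800000/3708 = 0.73386923·211650.49 = 155323.78.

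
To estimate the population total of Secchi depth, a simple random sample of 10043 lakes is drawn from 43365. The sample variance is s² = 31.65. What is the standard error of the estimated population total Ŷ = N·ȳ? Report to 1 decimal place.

Var(Ŷ) = N²·Var(ȳ) = N²·(1 − n/N)·s²/n.
f = 10043/43365 = 0.23159230; Var(ȳ) = 0.76840770·31.65/10043 = 0.0024215975.
Var(Ŷ) = 43365² · 0.0024215975 = 4.5538703 × 10^6.
SE(Ŷ) = √(4.5538703 × 10^6) = 2134.0.

2134.0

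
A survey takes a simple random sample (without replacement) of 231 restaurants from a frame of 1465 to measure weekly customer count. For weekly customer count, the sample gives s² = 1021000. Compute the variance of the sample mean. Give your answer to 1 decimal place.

3723.0

Under SRS without replacement, Var(ȳ) = (1 − f)·s²/n with f = n/N = 231/1465 = 0.15767918.
Var(ȳ) = (1 − 0.15767918)·1021000/231 = 0.84232082·4419.9134 = 3722.9851.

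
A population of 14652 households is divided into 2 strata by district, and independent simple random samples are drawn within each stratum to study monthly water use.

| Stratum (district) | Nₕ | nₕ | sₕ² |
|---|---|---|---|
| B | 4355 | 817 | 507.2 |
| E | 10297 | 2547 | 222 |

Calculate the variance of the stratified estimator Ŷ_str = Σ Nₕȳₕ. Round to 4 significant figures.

1.652 × 10^7

Var(Ŷ_str) = Σₕ Nₕ²(1 − fₕ)sₕ²/nₕ.
B: 4355²·(1 − 817/4355)·507.2/817 = 9.5654009 × 10^6.
E: 10297²·(1 − 2547/10297)·222/2547 = 6.9556296 × 10^6.
Sum = 1.6521031 × 10^7.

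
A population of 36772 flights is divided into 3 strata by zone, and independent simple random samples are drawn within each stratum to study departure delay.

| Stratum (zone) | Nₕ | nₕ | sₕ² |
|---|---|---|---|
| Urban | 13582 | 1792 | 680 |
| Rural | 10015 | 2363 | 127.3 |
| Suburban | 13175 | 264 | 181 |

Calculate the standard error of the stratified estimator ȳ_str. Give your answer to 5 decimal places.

0.36639

Var(ȳ_str) = Σₕ Wₕ²(1 − fₕ)sₕ²/nₕ with Wₕ = Nₕ/N, N = 36772.
Urban: Wₕ = 0.36935712; term = 0.36935712²·(1 − 0.13193933)·680/1792 = 0.04493802.
Rural: Wₕ = 0.27235396; term = 0.27235396²·(1 − 0.23594608)·127.3/2363 = 0.0030532059.
Suburban: Wₕ = 0.35828892; term = 0.35828892²·(1 − 0.02003795)·181/264 = 0.086248321.
Sum = 0.13423955.
SE = √(0.13423955) = 0.36639.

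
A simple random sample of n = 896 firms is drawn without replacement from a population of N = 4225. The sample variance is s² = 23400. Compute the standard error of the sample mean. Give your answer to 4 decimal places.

Under SRS without replacement, Var(ȳ) = (1 − f)·s²/n with f = n/N = 896/4225 = 0.21207101.
Var(ȳ) = (1 − 0.21207101)·23400/896 = 0.78792899·26.116071 = 20.57761.
SE(ȳ) = √(20.57761) = 4.5363.

4.5363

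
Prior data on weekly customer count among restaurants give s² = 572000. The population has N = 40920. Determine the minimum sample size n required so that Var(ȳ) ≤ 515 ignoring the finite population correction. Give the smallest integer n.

1111

Without fpc, n₀ = s²/D = 572000/515 = 1110.6796.
Rounding up, n = 1111.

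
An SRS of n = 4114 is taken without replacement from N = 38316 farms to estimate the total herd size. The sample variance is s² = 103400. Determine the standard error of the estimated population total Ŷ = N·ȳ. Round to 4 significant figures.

Var(Ŷ) = N²·Var(ȳ) = N²·(1 − n/N)·s²/n.
f = 4114/38316 = 0.10737029; Var(ȳ) = 0.89262971·103400/4114 = 22.435078.
Var(Ŷ) = 38316² · 22.435078 = 3.2937294 × 10^10.
SE(Ŷ) = √(3.2937294 × 10^10) = 181500.

181500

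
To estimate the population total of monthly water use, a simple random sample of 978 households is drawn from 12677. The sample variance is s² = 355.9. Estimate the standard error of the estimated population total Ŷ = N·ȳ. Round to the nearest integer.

7346

Var(Ŷ) = N²·Var(ȳ) = N²·(1 − n/N)·s²/n.
f = 978/12677 = 0.07714759; Var(ȳ) = 0.92285241·355.9/978 = 0.33583146.
Var(Ŷ) = 12677² · 0.33583146 = 5.3970241 × 10^7.
SE(Ŷ) = √(5.3970241 × 10^7) = 7346.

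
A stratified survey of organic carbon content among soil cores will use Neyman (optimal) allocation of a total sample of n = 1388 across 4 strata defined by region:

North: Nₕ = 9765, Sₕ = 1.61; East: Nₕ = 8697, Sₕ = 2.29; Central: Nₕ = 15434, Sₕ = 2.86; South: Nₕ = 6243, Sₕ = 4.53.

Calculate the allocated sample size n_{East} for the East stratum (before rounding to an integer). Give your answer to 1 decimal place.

Neyman allocation: nₕ = n·NₕSₕ / Σⱼ NⱼSⱼ.
Σ NⱼSⱼ = 9765·1.61 + 8697·2.29 + 15434·2.86 + 6243·4.53 = 108059.81.
n_{East} = 1388·8697·2.29 / 108059.81 = 255.8.

255.8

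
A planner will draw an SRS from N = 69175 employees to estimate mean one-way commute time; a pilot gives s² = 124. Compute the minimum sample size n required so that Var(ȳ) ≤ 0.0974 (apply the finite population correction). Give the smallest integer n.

Without fpc, n₀ = s²/D = 124/0.0974 = 1273.1006.
With fpc, (1 − n/N)·s²/n ≤ D requires n ≥ n₀/(1 + n₀/N) = 1273.1006/(1 + 1273.1006/69175) = 1250.0938.
Rounding up, n = 1251.

1251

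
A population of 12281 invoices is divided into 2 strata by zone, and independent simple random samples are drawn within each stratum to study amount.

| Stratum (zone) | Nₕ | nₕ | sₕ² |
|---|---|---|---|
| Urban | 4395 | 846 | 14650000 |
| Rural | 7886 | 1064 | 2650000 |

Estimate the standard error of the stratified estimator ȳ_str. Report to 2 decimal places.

51.76

Var(ȳ_str) = Σₕ Wₕ²(1 − fₕ)sₕ²/nₕ with Wₕ = Nₕ/N, N = 12281.
Urban: Wₕ = 0.35786988; term = 0.35786988²·(1 − 0.19249147)·14650000/846 = 1790.8725.
Rural: Wₕ = 0.64213012; term = 0.64213012²·(1 − 0.13492265)·2650000/1064 = 888.39329.
Sum = 2679.2658.
SE = √(2679.2658) = 51.76.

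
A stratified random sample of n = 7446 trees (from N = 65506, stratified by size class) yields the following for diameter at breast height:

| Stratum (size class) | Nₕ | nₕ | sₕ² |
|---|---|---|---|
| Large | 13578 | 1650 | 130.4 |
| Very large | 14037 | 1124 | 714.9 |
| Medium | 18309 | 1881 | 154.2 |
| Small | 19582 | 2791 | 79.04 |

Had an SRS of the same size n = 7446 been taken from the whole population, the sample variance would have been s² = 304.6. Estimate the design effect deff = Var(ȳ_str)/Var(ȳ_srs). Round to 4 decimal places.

1.0416

Var(ȳ_str) = Σ Wₕ²(1−fₕ)sₕ²/nₕ with Wₕ = Nₕ/65506:
  Large: (13578/65506)²·(1−1650/13578)·130.4/1650 = 0.0029828741
  Very large: (14037/65506)²·(1−1124/14037)·714.9/1124 = 0.026866944
  Medium: (18309/65506)²·(1−1881/18309)·154.2/1881 = 0.0057462264
  Small: (19582/65506)²·(1−2791/19582)·79.04/2791 = 0.002169994
  → Var(ȳ_str) = 0.037766039.
Var(ȳ_srs) = (1 − 7446/65506)·304.6/7446 = 0.036257914.
deff = 0.037766039 / 0.036257914 = 1.0416.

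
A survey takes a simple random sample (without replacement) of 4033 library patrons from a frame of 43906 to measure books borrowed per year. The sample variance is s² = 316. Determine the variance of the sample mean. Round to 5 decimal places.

Under SRS without replacement, Var(ȳ) = (1 − f)·s²/n with f = n/N = 4033/43906 = 0.09185533.
Var(ȳ) = (1 − 0.09185533)·316/4033 = 0.90814467·0.078353583 = 0.071156389.

0.07116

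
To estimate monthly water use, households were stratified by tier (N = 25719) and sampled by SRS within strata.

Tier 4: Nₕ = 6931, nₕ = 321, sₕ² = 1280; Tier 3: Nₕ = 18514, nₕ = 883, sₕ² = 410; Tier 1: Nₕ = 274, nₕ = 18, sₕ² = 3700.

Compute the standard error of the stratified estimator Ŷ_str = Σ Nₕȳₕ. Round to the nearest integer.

Var(Ŷ_str) = Σₕ Nₕ²(1 − fₕ)sₕ²/nₕ.
Tier 4: 6931²·(1 − 321/6931)·1280/321 = 1.8268475 × 10^8.
Tier 3: 18514²·(1 − 883/18514)·410/883 = 1.515655 × 10^8.
Tier 1: 274²·(1 − 18/274)·3700/18 = 1.4418489 × 10^7.
Sum = 3.4866874 × 10^8.
SE = √(3.4866874 × 10^8) = 18673.

18673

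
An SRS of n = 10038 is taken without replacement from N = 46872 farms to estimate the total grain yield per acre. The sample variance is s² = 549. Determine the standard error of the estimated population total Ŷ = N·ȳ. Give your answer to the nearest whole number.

9717

Var(Ŷ) = N²·Var(ȳ) = N²·(1 − n/N)·s²/n.
f = 10038/46872 = 0.21415771; Var(ȳ) = 0.78584229·549/10038 = 0.04297942.
Var(Ŷ) = 46872² · 0.04297942 = 9.4425115 × 10^7.
SE(Ŷ) = √(9.4425115 × 10^7) = 9717.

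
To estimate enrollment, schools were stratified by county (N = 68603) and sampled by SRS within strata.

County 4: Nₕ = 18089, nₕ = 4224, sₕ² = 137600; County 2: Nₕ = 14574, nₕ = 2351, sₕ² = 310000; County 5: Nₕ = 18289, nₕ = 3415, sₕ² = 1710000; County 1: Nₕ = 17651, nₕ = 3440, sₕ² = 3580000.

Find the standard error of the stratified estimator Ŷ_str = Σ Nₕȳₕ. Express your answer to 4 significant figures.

654900

Var(Ŷ_str) = Σₕ Nₕ²(1 − fₕ)sₕ²/nₕ.
County 4: 18089²·(1 − 4224/18089)·137600/4224 = 8.1701298 × 10^9.
County 2: 14574²·(1 − 2351/14574)·310000/2351 = 2.348906 × 10^10.
County 5: 18289²·(1 − 3415/18289)·1710000/3415 = 1.3621444 × 10^11.
County 1: 17651²·(1 − 3440/17651)·3580000/3440 = 2.610469 × 10^11.
Sum = 4.2892053 × 10^11.
SE = √(4.2892053 × 10^11) = 654900.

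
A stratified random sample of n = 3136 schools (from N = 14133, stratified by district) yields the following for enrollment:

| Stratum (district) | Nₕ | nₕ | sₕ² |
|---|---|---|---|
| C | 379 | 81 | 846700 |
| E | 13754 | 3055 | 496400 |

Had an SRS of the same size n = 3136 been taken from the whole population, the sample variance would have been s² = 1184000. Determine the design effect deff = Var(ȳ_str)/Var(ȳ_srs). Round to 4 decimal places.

0.4276

Var(ȳ_str) = Σ Wₕ²(1−fₕ)sₕ²/nₕ with Wₕ = Nₕ/14133:
  C: (379/14133)²·(1−81/379)·846700/81 = 5.9105963
  E: (13754/14133)²·(1−3055/13754)·496400/3055 = 119.70824
  → Var(ȳ_str) = 125.61884.
Var(ȳ_srs) = (1 − 3136/14133)·1184000/3136 = 293.77546.
deff = 125.61884 / 293.77546 = 0.4276.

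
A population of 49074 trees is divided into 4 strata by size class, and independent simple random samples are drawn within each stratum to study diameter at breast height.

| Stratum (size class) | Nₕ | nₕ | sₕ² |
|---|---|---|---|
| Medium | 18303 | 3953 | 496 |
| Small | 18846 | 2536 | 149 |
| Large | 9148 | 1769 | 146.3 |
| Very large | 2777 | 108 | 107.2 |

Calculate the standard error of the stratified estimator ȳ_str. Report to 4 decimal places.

0.1630

Var(ȳ_str) = Σₕ Wₕ²(1 − fₕ)sₕ²/nₕ with Wₕ = Nₕ/N, N = 49074.
Medium: Wₕ = 0.37296736; term = 0.37296736²·(1 − 0.21597552)·496/3953 = 0.013684412.
Small: Wₕ = 0.38403228; term = 0.38403228²·(1 − 0.13456436)·149/2536 = 0.0074990673.
Large: Wₕ = 0.18641236; term = 0.18641236²·(1 − 0.19337560)·146.3/1769 = 0.0023181271.
Very large: Wₕ = 0.05658801; term = 0.05658801²·(1 − 0.03889089)·107.2/108 = 0.0030548688.
Sum = 0.026556475.
SE = √(0.026556475) = 0.1630.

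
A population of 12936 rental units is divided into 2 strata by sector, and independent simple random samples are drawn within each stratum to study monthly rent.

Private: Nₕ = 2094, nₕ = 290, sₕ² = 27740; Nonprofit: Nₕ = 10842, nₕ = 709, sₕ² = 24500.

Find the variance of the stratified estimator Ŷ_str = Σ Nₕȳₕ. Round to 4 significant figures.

Var(Ŷ_str) = Σₕ Nₕ²(1 − fₕ)sₕ²/nₕ.
Private: 2094²·(1 − 290/2094)·27740/290 = 3.6134468 × 10^8.
Nonprofit: 10842²·(1 − 709/10842)·24500/709 = 3.7963592 × 10^9.
Sum = 4.1577039 × 10^9.

4.158 × 10^9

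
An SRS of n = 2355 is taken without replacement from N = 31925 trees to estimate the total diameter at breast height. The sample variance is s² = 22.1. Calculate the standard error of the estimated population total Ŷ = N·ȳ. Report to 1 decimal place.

Var(Ŷ) = N²·Var(ȳ) = N²·(1 − n/N)·s²/n.
f = 2355/31925 = 0.07376664; Var(ȳ) = 0.92623336·22.1/2355 = 0.0086920413.
Var(Ŷ) = 31925² · 0.0086920413 = 8.8589774 × 10^6.
SE(Ŷ) = √(8.8589774 × 10^6) = 2976.4.

2976.4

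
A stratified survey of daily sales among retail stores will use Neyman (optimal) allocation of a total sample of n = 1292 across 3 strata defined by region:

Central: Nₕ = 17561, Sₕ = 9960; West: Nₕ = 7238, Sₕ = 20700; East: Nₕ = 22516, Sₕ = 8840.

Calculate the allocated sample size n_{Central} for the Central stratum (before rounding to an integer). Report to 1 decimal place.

Neyman allocation: nₕ = n·NₕSₕ / Σⱼ NⱼSⱼ.
Σ NⱼSⱼ = 17561·9960 + 7238·20700 + 22516·8840 = 5.237756 × 10^8.
n_{Central} = 1292·17561·9960 / (5.237756 × 10^8) = 431.4.

431.4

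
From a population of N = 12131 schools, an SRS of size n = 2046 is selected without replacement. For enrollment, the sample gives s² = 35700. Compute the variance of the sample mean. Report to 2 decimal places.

14.51

Under SRS without replacement, Var(ȳ) = (1 − f)·s²/n with f = n/N = 2046/12131 = 0.16865881.
Var(ȳ) = (1 − 0.16865881)·35700/2046 = 0.83134119·17.44868 = 14.505807.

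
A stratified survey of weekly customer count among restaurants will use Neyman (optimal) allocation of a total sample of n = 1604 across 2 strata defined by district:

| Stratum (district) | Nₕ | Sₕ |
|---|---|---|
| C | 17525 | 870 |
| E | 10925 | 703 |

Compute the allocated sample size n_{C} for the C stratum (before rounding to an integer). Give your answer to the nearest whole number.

1067

Neyman allocation: nₕ = n·NₕSₕ / Σⱼ NⱼSⱼ.
Σ NⱼSⱼ = 17525·870 + 10925·703 = 2.2927025 × 10^7.
n_{C} = 1604·17525·870 / (2.2927025 × 10^7) = 1067.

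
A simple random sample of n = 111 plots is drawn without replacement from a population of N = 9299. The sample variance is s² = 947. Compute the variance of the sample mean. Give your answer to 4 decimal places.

Under SRS without replacement, Var(ȳ) = (1 − f)·s²/n with f = n/N = 111/9299 = 0.01193677.
Var(ȳ) = (1 − 0.01193677)·947/111 = 0.98806323·8.5315315 = 8.4296926.

8.4297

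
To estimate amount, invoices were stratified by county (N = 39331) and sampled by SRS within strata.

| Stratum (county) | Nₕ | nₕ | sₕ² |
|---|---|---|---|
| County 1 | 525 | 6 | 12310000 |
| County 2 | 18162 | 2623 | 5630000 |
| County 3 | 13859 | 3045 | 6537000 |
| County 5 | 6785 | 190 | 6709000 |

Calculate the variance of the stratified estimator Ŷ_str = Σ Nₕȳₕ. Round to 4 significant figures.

Var(Ŷ_str) = Σₕ Nₕ²(1 − fₕ)sₕ²/nₕ.
County 1: 525²·(1 − 6/525)·12310000/6 = 5.5902788 × 10^11.
County 2: 18162²·(1 − 2623/18162)·5630000/2623 = 6.0575477 × 10^11.
County 3: 13859²·(1 − 3045/13859)·6537000/3045 = 3.2174325 × 10^11.
County 5: 6785²·(1 − 190/6785)·6709000/190 = 1.5800428 × 10^12.
Sum = 3.0665687 × 10^12.

3.067 × 10^12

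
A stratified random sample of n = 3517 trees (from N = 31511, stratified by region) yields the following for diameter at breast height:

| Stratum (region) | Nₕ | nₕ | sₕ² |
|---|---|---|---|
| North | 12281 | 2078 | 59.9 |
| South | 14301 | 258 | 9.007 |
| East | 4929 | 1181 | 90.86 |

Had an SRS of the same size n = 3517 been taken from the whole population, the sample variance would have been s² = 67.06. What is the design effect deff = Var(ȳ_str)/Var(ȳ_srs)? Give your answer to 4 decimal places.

0.7161

Var(ȳ_str) = Σ Wₕ²(1−fₕ)sₕ²/nₕ with Wₕ = Nₕ/31511:
  North: (12281/31511)²·(1−2078/12281)·59.9/2078 = 0.00363763
  South: (14301/31511)²·(1−258/14301)·9.007/258 = 0.0070609378
  East: (4929/31511)²·(1−1181/4929)·90.86/1181 = 0.0014313863
  → Var(ȳ_str) = 0.012129954.
Var(ȳ_srs) = (1 − 3517/31511)·67.06/3517 = 0.016939241.
deff = 0.012129954 / 0.016939241 = 0.7161.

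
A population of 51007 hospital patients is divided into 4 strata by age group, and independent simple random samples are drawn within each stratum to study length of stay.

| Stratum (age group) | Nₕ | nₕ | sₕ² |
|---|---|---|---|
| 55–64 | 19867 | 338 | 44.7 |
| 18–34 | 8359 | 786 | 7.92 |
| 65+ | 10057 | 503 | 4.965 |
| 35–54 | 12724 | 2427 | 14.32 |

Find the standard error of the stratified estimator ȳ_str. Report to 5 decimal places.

Var(ȳ_str) = Σₕ Wₕ²(1 − fₕ)sₕ²/nₕ with Wₕ = Nₕ/N, N = 51007.
55–64: Wₕ = 0.38949556; term = 0.38949556²·(1 − 0.01701314)·44.7/338 = 0.019721664.
18–34: Wₕ = 0.16387947; term = 0.16387947²·(1 − 0.09403039)·7.92/786 = 2.4516889 × 10^-4.
65+: Wₕ = 0.19716902; term = 0.19716902²·(1 − 0.05001491)·4.965/503 = 3.6454017 × 10^-4.
35–54: Wₕ = 0.24945596; term = 0.24945596²·(1 − 0.19074191)·14.32/2427 = 2.9713106 × 10^-4.
Sum = 0.020628504.
SE = √(0.020628504) = 0.14363.

0.14363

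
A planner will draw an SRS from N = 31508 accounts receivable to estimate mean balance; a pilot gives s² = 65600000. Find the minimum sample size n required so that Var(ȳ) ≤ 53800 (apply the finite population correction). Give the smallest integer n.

Without fpc, n₀ = s²/D = 65600000/53800 = 1219.3309.
With fpc, (1 − n/N)·s²/n ≤ D requires n ≥ n₀/(1 + n₀/N) = 1219.3309/(1 + 1219.3309/31508) = 1173.9020.
Rounding up, n = 1174.

1174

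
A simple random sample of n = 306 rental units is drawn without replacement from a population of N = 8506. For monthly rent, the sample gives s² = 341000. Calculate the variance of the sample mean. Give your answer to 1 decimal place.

Under SRS without replacement, Var(ȳ) = (1 − f)·s²/n with f = n/N = 306/8506 = 0.03597461.
Var(ȳ) = (1 − 0.03597461)·341000/306 = 0.96402539·1114.3791 = 1074.2897.

1074.3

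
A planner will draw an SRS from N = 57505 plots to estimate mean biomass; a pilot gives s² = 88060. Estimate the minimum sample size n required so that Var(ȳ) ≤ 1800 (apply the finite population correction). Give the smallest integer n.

49

Without fpc, n₀ = s²/D = 88060/1800 = 48.9222.
With fpc, (1 − n/N)·s²/n ≤ D requires n ≥ n₀/(1 + n₀/N) = 48.9222/(1 + 48.9222/57505) = 48.8806.
Rounding up, n = 49.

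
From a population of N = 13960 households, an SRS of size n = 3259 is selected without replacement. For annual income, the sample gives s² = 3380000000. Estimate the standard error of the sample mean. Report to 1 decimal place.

Under SRS without replacement, Var(ȳ) = (1 − f)·s²/n with f = n/N = 3259/13960 = 0.23345272.
Var(ȳ) = (1 − 0.23345272)·3380000000/3259 = 0.76654728·1.037128 × 10^6 = 795007.61.
SE(ȳ) = √(795007.61) = 891.6.

891.6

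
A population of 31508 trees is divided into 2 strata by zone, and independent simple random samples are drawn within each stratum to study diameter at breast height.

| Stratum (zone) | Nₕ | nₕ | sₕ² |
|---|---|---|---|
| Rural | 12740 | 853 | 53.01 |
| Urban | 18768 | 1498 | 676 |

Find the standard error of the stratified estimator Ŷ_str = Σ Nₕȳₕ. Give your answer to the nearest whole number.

Var(Ŷ_str) = Σₕ Nₕ²(1 − fₕ)sₕ²/nₕ.
Rural: 12740²·(1 − 853/12740)·53.01/853 = 9.4113183 × 10^6.
Urban: 18768²·(1 − 1498/18768)·676/1498 = 1.4626662 × 10^8.
Sum = 1.5567794 × 10^8.
SE = √(1.5567794 × 10^8) = 12477.

12477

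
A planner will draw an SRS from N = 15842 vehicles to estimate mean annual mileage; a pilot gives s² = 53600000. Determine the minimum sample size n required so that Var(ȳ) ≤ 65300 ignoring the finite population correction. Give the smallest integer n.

821

Without fpc, n₀ = s²/D = 53600000/65300 = 820.8270.
Rounding up, n = 821.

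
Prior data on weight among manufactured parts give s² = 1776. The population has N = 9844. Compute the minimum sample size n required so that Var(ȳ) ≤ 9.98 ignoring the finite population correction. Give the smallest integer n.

178

Without fpc, n₀ = s²/D = 1776/9.98 = 177.9559.
Rounding up, n = 178.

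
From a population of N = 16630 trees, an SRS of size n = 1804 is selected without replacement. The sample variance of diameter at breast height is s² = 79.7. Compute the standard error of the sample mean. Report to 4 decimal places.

Under SRS without replacement, Var(ȳ) = (1 − f)·s²/n with f = n/N = 1804/16630 = 0.10847865.
Var(ȳ) = (1 − 0.10847865)·79.7/1804 = 0.89152135·0.044179601 = 0.039387057.
SE(ȳ) = √(0.039387057) = 0.1985.

0.1985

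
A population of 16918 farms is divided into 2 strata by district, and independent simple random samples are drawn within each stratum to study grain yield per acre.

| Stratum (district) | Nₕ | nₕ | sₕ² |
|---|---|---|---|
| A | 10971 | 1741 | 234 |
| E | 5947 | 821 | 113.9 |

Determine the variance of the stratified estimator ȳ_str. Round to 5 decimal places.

Var(ȳ_str) = Σₕ Wₕ²(1 − fₕ)sₕ²/nₕ with Wₕ = Nₕ/N, N = 16918.
A: Wₕ = 0.64848091; term = 0.64848091²·(1 − 0.15869109)·234/1741 = 0.0475518.
E: Wₕ = 0.35151909; term = 0.35151909²·(1 − 0.13805280)·113.9/821 = 0.014776074.
Sum = 0.062327874.

0.06233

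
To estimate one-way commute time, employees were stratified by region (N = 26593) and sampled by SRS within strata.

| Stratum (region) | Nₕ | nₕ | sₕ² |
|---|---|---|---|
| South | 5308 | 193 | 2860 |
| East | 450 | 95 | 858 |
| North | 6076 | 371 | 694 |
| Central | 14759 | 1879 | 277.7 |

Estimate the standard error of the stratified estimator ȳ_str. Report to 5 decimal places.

Var(ȳ_str) = Σₕ Wₕ²(1 − fₕ)sₕ²/nₕ with Wₕ = Nₕ/N, N = 26593.
South: Wₕ = 0.19960140; term = 0.19960140²·(1 − 0.03636021)·2860/193 = 0.56891922.
East: Wₕ = 0.01692175; term = 0.01692175²·(1 − 0.21111111)·858/95 = 0.0020401866.
North: Wₕ = 0.22848118; term = 0.22848118²·(1 − 0.06105991)·694/371 = 0.091690493.
Central: Wₕ = 0.55499568; term = 0.55499568²·(1 − 0.12731215)·277.7/1879 = 0.039727133.
Sum = 0.70237703.
SE = √(0.70237703) = 0.83808.

0.83808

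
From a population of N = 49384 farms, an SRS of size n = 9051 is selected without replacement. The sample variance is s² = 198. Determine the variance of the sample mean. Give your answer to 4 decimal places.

Under SRS without replacement, Var(ȳ) = (1 − f)·s²/n with f = n/N = 9051/49384 = 0.18327798.
Var(ȳ) = (1 − 0.18327798)·198/9051 = 0.81672202·0.021876036 = 0.01786664.

0.0179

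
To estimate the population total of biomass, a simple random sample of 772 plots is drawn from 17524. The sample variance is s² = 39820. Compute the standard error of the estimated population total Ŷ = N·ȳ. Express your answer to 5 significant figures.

Var(Ŷ) = N²·Var(ȳ) = N²·(1 − n/N)·s²/n.
f = 772/17524 = 0.04405387; Var(ȳ) = 0.95594613·39820/772 = 49.307999.
Var(Ŷ) = 17524² · 49.307999 = 1.5142022 × 10^10.
SE(Ŷ) = √(1.5142022 × 10^10) = 123050.

123050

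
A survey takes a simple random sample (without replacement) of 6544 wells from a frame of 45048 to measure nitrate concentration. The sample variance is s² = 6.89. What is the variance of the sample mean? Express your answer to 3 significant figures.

9.00 × 10^-4

Under SRS without replacement, Var(ȳ) = (1 − f)·s²/n with f = n/N = 6544/45048 = 0.14526727.
Var(ȳ) = (1 − 0.14526727)·6.89/6544 = 0.85473273·0.0010528729 = 8.9992489 × 10^-4.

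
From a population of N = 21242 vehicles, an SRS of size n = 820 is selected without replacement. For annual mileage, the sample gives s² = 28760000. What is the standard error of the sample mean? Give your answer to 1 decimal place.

183.6

Under SRS without replacement, Var(ȳ) = (1 − f)·s²/n with f = n/N = 820/21242 = 0.03860277.
Var(ȳ) = (1 − 0.03860277)·28760000/820 = 0.96139723·35073.171 = 33719.249.
SE(ȳ) = √(33719.249) = 183.6.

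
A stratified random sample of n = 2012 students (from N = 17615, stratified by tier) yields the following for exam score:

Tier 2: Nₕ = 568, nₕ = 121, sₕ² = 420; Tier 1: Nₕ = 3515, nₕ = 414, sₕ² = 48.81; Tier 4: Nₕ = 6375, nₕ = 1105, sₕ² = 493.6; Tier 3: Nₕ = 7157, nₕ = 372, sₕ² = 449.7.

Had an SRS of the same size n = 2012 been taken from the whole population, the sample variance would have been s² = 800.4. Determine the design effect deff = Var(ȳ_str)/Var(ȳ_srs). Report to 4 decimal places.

0.6940

Var(ȳ_str) = Σ Wₕ²(1−fₕ)sₕ²/nₕ with Wₕ = Nₕ/17615:
  Tier 2: (568/17615)²·(1−121/568)·420/121 = 0.0028402364
  Tier 1: (3515/17615)²·(1−414/3515)·48.81/414 = 0.0041416202
  Tier 4: (6375/17615)²·(1−1105/6375)·493.6/1105 = 0.048365801
  Tier 3: (7157/17615)²·(1−372/7157)·449.7/372 = 0.18918884
  → Var(ȳ_str) = 0.2445365.
Var(ȳ_srs) = (1 − 2012/17615)·800.4/2012 = 0.35237457.
deff = 0.2445365 / 0.35237457 = 0.6940.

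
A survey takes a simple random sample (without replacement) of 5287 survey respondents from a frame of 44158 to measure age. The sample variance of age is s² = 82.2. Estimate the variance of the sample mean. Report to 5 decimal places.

0.01369

Under SRS without replacement, Var(ȳ) = (1 − f)·s²/n with f = n/N = 5287/44158 = 0.11972915.
Var(ȳ) = (1 − 0.11972915)·82.2/5287 = 0.88027085·0.01554757 = 0.013686072.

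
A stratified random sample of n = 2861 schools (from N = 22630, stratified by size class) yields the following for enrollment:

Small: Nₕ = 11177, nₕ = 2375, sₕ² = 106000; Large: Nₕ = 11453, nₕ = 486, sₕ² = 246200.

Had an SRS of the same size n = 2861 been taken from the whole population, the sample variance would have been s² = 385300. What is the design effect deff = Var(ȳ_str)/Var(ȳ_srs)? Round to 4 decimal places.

Var(ȳ_str) = Σ Wₕ²(1−fₕ)sₕ²/nₕ with Wₕ = Nₕ/22630:
  Small: (11177/22630)²·(1−2375/11177)·106000/2375 = 8.5739265
  Large: (11453/22630)²·(1−486/11453)·246200/486 = 124.24811
  → Var(ȳ_str) = 132.82204.
Var(ȳ_srs) = (1 − 2861/22630)·385300/2861 = 117.64712.
deff = 132.82204 / 117.64712 = 1.1290.

1.1290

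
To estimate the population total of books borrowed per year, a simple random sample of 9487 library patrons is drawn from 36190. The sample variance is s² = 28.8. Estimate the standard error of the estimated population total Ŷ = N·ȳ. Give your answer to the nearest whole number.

1713

Var(Ŷ) = N²·Var(ȳ) = N²·(1 − n/N)·s²/n.
f = 9487/36190 = 0.26214424; Var(ȳ) = 0.73785576·28.8/9487 = 0.0022399332.
Var(Ŷ) = 36190² · 0.0022399332 = 2.9336766 × 10^6.
SE(Ŷ) = √(2.9336766 × 10^6) = 1713.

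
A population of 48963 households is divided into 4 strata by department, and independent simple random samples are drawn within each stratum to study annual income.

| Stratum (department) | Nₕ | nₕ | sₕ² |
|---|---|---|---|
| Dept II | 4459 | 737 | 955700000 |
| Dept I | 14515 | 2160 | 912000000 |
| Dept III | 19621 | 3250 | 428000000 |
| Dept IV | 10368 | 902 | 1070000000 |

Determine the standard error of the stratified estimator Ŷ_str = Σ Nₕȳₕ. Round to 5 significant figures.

Var(Ŷ_str) = Σₕ Nₕ²(1 − fₕ)sₕ²/nₕ.
Dept II: 4459²·(1 − 737/4459)·955700000/737 = 2.1521272 × 10^13.
Dept I: 14515²·(1 − 2160/14515)·912000000/2160 = 7.5718304 × 10^13.
Dept III: 19621²·(1 − 3250/19621)·428000000/3250 = 4.2301596 × 10^13.
Dept IV: 10368²·(1 − 902/10368)·1070000000/902 = 1.1642298 × 10^14.
Sum = 2.5596415 × 10^14.
SE = √(2.5596415 × 10^14) = 1.5999 × 10^7.

1.5999 × 10^7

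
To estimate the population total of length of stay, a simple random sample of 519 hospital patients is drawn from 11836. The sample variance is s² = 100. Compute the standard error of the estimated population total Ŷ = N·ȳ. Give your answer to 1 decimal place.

5080.2

Var(Ŷ) = N²·Var(ȳ) = N²·(1 − n/N)·s²/n.
f = 519/11836 = 0.04384927; Var(ȳ) = 0.95615073·100/519 = 0.18422943.
Var(Ŷ) = 11836² · 0.18422943 = 2.5808866 × 10^7.
SE(Ŷ) = √(2.5808866 × 10^7) = 5080.2.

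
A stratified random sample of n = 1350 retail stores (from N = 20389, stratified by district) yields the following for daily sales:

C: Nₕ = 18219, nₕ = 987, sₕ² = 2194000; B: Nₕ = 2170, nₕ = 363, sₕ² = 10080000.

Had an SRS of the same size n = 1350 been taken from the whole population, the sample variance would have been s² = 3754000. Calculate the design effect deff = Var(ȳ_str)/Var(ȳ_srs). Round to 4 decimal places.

Var(ȳ_str) = Σ Wₕ²(1−fₕ)sₕ²/nₕ with Wₕ = Nₕ/20389:
  C: (18219/20389)²·(1−987/18219)·2194000/987 = 1678.757
  B: (2170/20389)²·(1−363/2170)·10080000/363 = 261.9268
  → Var(ȳ_str) = 1940.6838.
Var(ȳ_srs) = (1 − 1350/20389)·3754000/1350 = 2596.6219.
deff = 1940.6838 / 2596.6219 = 0.7474.

0.7474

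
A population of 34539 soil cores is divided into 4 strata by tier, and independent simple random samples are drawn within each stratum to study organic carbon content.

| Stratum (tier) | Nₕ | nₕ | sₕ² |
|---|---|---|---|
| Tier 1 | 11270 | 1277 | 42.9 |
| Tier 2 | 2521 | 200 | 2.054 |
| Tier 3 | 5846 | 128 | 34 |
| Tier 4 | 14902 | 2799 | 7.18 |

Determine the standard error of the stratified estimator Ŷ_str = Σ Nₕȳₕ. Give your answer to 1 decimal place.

Var(Ŷ_str) = Σₕ Nₕ²(1 − fₕ)sₕ²/nₕ.
Tier 1: 11270²·(1 − 1277/11270)·42.9/1277 = 3.7834343 × 10^6.
Tier 2: 2521²·(1 − 200/2521)·2.054/200 = 60092.245.
Tier 3: 5846²·(1 − 128/5846)·34/128 = 8.8791606 × 10^6.
Tier 4: 14902²·(1 − 2799/14902)·7.18/2799 = 462657.
Sum = 1.3185344 × 10^7.
SE = √(1.3185344 × 10^7) = 3631.2.

3631.2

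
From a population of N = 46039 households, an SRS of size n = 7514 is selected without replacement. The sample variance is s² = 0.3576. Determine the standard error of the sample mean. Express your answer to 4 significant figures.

Under SRS without replacement, Var(ȳ) = (1 − f)·s²/n with f = n/N = 7514/46039 = 0.16320945.
Var(ȳ) = (1 − 0.16320945)·0.3576/7514 = 0.83679055·4.7591163 × 10^-5 = 3.9823835 × 10^-5.
SE(ȳ) = √(3.9823835 × 10^-5) = 0.006311.

0.006311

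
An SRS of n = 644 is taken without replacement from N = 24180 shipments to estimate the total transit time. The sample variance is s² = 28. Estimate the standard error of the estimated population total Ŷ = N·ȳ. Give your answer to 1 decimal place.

4974.3

Var(Ŷ) = N²·Var(ȳ) = N²·(1 − n/N)·s²/n.
f = 644/24180 = 0.02663358; Var(ȳ) = 0.97336642·28/644 = 0.042320279.
Var(Ŷ) = 24180² · 0.042320279 = 2.4743499 × 10^7.
SE(Ŷ) = √(2.4743499 × 10^7) = 4974.3.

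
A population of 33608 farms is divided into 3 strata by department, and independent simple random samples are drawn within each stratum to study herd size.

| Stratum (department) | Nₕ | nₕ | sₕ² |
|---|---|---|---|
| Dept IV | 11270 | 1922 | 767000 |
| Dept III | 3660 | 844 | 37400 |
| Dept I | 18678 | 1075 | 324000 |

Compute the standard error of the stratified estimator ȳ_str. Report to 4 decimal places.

Var(ȳ_str) = Σₕ Wₕ²(1 − fₕ)sₕ²/nₕ with Wₕ = Nₕ/N, N = 33608.
Dept IV: Wₕ = 0.33533682; term = 0.33533682²·(1 − 0.17054126)·767000/1922 = 37.221962.
Dept III: Wₕ = 0.10890264; term = 0.10890264²·(1 − 0.23060109)·37400/844 = 0.4043501.
Dept I: Wₕ = 0.55576053; term = 0.55576053²·(1 − 0.05755434)·324000/1075 = 87.734068.
Sum = 125.36038.
SE = √(125.36038) = 11.1964.

11.1964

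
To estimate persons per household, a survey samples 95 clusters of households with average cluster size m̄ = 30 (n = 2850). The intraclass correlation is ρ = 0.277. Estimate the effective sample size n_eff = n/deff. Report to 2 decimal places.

deff = 1 + (30 − 1)·0.277 = 1 + 8.033 = 9.033.
n_eff = 2850 / 9.033 = 315.51.

315.51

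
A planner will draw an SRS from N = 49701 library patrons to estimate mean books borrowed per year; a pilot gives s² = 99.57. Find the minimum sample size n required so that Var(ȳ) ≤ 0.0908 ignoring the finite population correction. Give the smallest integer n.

1097

Without fpc, n₀ = s²/D = 99.57/0.0908 = 1096.5859.
Rounding up, n = 1097.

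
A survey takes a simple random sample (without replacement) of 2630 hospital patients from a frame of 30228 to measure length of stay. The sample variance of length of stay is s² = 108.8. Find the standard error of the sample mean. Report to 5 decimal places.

Under SRS without replacement, Var(ȳ) = (1 − f)·s²/n with f = n/N = 2630/30228 = 0.08700543.
Var(ȳ) = (1 − 0.08700543)·108.8/2630 = 0.91299457·0.041368821 = 0.037769509.
SE(ȳ) = √(0.037769509) = 0.19434.

0.19434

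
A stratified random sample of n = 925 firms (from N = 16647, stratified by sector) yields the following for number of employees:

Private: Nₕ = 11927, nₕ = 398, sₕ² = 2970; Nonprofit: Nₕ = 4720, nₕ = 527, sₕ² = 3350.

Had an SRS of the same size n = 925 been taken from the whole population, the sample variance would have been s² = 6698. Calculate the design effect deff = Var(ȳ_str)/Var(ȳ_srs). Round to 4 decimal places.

0.6078

Var(ȳ_str) = Σ Wₕ²(1−fₕ)sₕ²/nₕ with Wₕ = Nₕ/16647:
  Private: (11927/16647)²·(1−398/11927)·2970/398 = 3.702749
  Nonprofit: (4720/16647)²·(1−527/4720)·3350/527 = 0.45397203
  → Var(ȳ_str) = 4.156721.
Var(ȳ_srs) = (1 − 925/16647)·6698/925 = 6.8387263.
deff = 4.156721 / 6.8387263 = 0.6078.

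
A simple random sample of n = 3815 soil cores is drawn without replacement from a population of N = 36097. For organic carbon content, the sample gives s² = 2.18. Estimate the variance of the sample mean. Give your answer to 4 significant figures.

Under SRS without replacement, Var(ȳ) = (1 − f)·s²/n with f = n/N = 3815/36097 = 0.10568745.
Var(ȳ) = (1 − 0.10568745)·2.18/3815 = 0.89431255·5.7142857 × 10^-4 = 5.1103574 × 10^-4.

5.110 × 10^-4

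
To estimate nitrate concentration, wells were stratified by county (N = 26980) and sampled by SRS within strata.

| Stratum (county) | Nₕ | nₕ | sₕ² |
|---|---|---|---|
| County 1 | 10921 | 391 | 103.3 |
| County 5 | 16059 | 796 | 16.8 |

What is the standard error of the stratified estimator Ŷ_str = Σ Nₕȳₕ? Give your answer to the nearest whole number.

5963

Var(Ŷ_str) = Σₕ Nₕ²(1 − fₕ)sₕ²/nₕ.
County 1: 10921²·(1 − 391/10921)·103.3/391 = 3.0381859 × 10^7.
County 5: 16059²·(1 − 796/16059)·16.8/796 = 5.1731446 × 10^6.
Sum = 3.5555004 × 10^7.
SE = √(3.5555004 × 10^7) = 5963.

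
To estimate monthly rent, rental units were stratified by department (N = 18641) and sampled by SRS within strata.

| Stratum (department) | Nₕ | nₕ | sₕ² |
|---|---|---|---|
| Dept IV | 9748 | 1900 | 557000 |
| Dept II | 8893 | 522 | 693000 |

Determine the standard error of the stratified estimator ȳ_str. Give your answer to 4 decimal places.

18.6803

Var(ȳ_str) = Σₕ Wₕ²(1 − fₕ)sₕ²/nₕ with Wₕ = Nₕ/N, N = 18641.
Dept IV: Wₕ = 0.52293332; term = 0.52293332²·(1 − 0.19491178)·557000/1900 = 64.541298.
Dept II: Wₕ = 0.47706668; term = 0.47706668²·(1 − 0.05869785)·693000/522 = 284.41333.
Sum = 348.95463.
SE = √(348.95463) = 18.6803.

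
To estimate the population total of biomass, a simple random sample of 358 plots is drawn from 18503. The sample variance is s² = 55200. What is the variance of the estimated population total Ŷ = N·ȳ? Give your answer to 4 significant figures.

Var(Ŷ) = N²·Var(ȳ) = N²·(1 − n/N)·s²/n.
f = 358/18503 = 0.01934821; Var(ȳ) = 0.98065179·55200/358 = 151.20664.
Var(Ŷ) = 18503² · 151.20664 = 5.1767258 × 10^10.

5.177 × 10^10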